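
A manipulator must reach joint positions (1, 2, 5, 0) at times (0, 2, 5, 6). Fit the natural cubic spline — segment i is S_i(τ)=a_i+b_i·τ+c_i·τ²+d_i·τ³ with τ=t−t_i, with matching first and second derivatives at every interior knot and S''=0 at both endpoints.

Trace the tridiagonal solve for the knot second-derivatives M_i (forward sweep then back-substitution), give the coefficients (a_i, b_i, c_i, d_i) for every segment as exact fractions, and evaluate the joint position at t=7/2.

  seg 0: a=1 b=-17/142 c=0 d=11/71
  seg 1: a=2 b=247/142 c=66/71 d=-167/426
  seg 2: a=5 b=-232/71 c=-369/142 d=123/142
S(7/2) = 6109/1136

Δ: Δ0=1/2, Δ1=1, Δ2=-5
row 1: diag=10, rhs=3; c'=3/10, d'=3/10
row 2: denom=8−3·3/10=71/10; d'=(-36−3·3/10)/(71/10)=-369/71
back: M2=-369/71
back: M1=3/10−3/10·-369/71=132/71
M: M0=0, M1=132/71, M2=-369/71, M3=0
seg 0: a=1, c=M0/2=0, d=(M1−M0)/(6·2)=11/71, b=Δ0−h0·(2M0+M1)/6=-17/142
seg 1: a=2, c=M1/2=66/71, d=(M2−M1)/(6·3)=-167/426, b=Δ1−h1·(2M1+M2)/6=247/142
seg 2: a=5, c=M2/2=-369/142, d=(M3−M2)/(6·1)=123/142, b=Δ2−h2·(2M2+M3)/6=-232/71
t_q=7/2 → seg 1, τ=3/2; S=2+247/142·τ+66/71·τ²+-167/426·τ³=6109/1136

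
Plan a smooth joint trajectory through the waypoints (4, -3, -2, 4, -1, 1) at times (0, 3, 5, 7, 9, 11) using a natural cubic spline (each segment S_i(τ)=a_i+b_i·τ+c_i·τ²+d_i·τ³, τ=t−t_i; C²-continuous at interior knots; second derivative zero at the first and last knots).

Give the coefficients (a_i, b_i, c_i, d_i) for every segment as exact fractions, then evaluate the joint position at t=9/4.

  seg 0: a=4 b=-4571/1590 c=0 d=287/4770
  seg 1: a=-3 b=-994/795 c=287/530 d=1061/6360
  seg 2: a=-2 b=4639/1590 c=327/212 d=-2387/3180
  seg 3: a=4 b=127/1590 c=-3139/1060 d=1063/1272
  seg 4: a=-1 b=-1381/795 c=544/265 d=-272/795
S(9/4) = -60481/33920

Δ: Δ0=-7/3, Δ1=1/2, Δ2=3, Δ3=-5/2, Δ4=1
row 1: diag=10, rhs=17; c'=1/5, d'=17/10
row 2: denom=8−2·1/5=38/5; d'=(15−2·17/10)/(38/5)=29/19
row 3: denom=8−2·5/19=142/19; d'=(-33−2·29/19)/(142/19)=-685/142
row 4: denom=8−2·19/71=530/71; d'=(21−2·-685/142)/(530/71)=1088/265
back: M4=1088/265
back: M3=-685/142−19/71·1088/265=-3139/530
back: M2=29/19−5/19·-3139/530=327/106
back: M1=17/10−1/5·327/106=287/265
M: M0=0, M1=287/265, M2=327/106, M3=-3139/530, M4=1088/265, M5=0
seg 0: a=4, c=M0/2=0, d=(M1−M0)/(6·3)=287/4770, b=Δ0−h0·(2M0+M1)/6=-4571/1590
seg 1: a=-3, c=M1/2=287/530, d=(M2−M1)/(6·2)=1061/6360, b=Δ1−h1·(2M1+M2)/6=-994/795
seg 2: a=-2, c=M2/2=327/212, d=(M3−M2)/(6·2)=-2387/3180, b=Δ2−h2·(2M2+M3)/6=4639/1590
seg 3: a=4, c=M3/2=-3139/1060, d=(M4−M3)/(6·2)=1063/1272, b=Δ3−h3·(2M3+M4)/6=127/1590
seg 4: a=-1, c=M4/2=544/265, d=(M5−M4)/(6·2)=-272/795, b=Δ4−h4·(2M4+M5)/6=-1381/795
t_q=9/4 → seg 0, τ=9/4; S=4+-4571/1590·τ+0·τ²+287/4770·τ³=-60481/33920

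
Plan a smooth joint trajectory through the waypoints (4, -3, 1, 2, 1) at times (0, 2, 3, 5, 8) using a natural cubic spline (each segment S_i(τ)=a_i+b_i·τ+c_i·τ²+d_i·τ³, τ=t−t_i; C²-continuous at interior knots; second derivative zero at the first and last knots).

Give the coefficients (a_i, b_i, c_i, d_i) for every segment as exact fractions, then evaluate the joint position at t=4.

  seg 0: a=4 b=-6143/978 c=0 d=340/489
  seg 1: a=-3 b=2017/978 c=680/163 d=-2185/978
  seg 2: a=1 b=1811/489 c=-825/326 d=1817/3912
  seg 3: a=2 b=-827/978 c=167/652 d=-167/5868
S(4) = 3439/1304

Δ: Δ0=-7/2, Δ1=4, Δ2=1/2, Δ3=-1/3
row 1: diag=6, rhs=45; c'=1/6, d'=15/2
row 2: denom=6−1·1/6=35/6; d'=(-21−1·15/2)/(35/6)=-171/35
row 3: denom=10−2·12/35=326/35; d'=(-5−2·-171/35)/(326/35)=167/326
back: M3=167/326
back: M2=-171/35−12/35·167/326=-825/163
back: M1=15/2−1/6·-825/163=1360/163
M: M0=0, M1=1360/163, M2=-825/163, M3=167/326, M4=0
seg 0: a=4, c=M0/2=0, d=(M1−M0)/(6·2)=340/489, b=Δ0−h0·(2M0+M1)/6=-6143/978
seg 1: a=-3, c=M1/2=680/163, d=(M2−M1)/(6·1)=-2185/978, b=Δ1−h1·(2M1+M2)/6=2017/978
seg 2: a=1, c=M2/2=-825/326, d=(M3−M2)/(6·2)=1817/3912, b=Δ2−h2·(2M2+M3)/6=1811/489
seg 3: a=2, c=M3/2=167/652, d=(M4−M3)/(6·3)=-167/5868, b=Δ3−h3·(2M3+M4)/6=-827/978
t_q=4 → seg 2, τ=1; S=1+1811/489·τ+-825/326·τ²+1817/3912·τ³=3439/1304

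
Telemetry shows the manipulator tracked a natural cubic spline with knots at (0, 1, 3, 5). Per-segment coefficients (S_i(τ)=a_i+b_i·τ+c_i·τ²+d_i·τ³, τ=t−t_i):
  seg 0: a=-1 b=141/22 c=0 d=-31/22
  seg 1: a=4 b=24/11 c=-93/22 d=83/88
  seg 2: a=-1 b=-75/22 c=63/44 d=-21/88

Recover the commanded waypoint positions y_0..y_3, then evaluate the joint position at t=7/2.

y_0 = S_0(0) = a_0 = -1
y_1 = S_1(0) = a_1 = 4
y_2 = S_2(0) = a_2 = -1
y_3 = S_2(2) = -4
t_q=7/2 is in segment 2 (τ=1/2); S_2(τ)=-1673/704

y_0=-1 y_1=4 y_2=-1 y_3=-4
S(7/2) = -1673/704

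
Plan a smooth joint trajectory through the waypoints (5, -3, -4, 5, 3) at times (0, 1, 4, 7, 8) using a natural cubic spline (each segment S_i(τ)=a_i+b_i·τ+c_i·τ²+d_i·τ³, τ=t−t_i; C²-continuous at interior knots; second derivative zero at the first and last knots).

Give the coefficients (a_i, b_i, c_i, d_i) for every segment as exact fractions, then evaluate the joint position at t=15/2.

  seg 0: a=5 b=-2767/312 c=0 d=271/312
  seg 1: a=-3 b=-977/156 c=271/104 d=-589/2808
  seg 2: a=-4 b=89/24 c=28/39 d=-893/2808
  seg 3: a=5 b=-89/156 c=-223/104 d=223/312
S(15/2) = 3551/832

Δ: Δ0=-8, Δ1=-1/3, Δ2=3, Δ3=-2
row 1: diag=8, rhs=46; c'=3/8, d'=23/4
row 2: denom=12−3·3/8=87/8; d'=(20−3·23/4)/(87/8)=22/87
row 3: denom=8−3·8/29=208/29; d'=(-30−3·22/87)/(208/29)=-223/52
back: M3=-223/52
back: M2=22/87−8/29·-223/52=56/39
back: M1=23/4−3/8·56/39=271/52
M: M0=0, M1=271/52, M2=56/39, M3=-223/52, M4=0
seg 0: a=5, c=M0/2=0, d=(M1−M0)/(6·1)=271/312, b=Δ0−h0·(2M0+M1)/6=-2767/312
seg 1: a=-3, c=M1/2=271/104, d=(M2−M1)/(6·3)=-589/2808, b=Δ1−h1·(2M1+M2)/6=-977/156
seg 2: a=-4, c=M2/2=28/39, d=(M3−M2)/(6·3)=-893/2808, b=Δ2−h2·(2M2+M3)/6=89/24
seg 3: a=5, c=M3/2=-223/104, d=(M4−M3)/(6·1)=223/312, b=Δ3−h3·(2M3+M4)/6=-89/156
t_q=15/2 → seg 3, τ=1/2; S=5+-89/156·τ+-223/104·τ²+223/312·τ³=3551/832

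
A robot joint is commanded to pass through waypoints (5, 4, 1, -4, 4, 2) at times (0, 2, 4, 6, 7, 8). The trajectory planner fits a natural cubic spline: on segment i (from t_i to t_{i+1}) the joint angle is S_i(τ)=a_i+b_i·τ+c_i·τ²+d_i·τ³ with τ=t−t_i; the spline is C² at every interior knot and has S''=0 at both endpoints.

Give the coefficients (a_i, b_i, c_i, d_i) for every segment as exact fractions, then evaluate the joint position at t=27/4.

Δ: Δ0=-1/2, Δ1=-3/2, Δ2=-5/2, Δ3=8, Δ4=-2
row 1: diag=8, rhs=-6; c'=1/4, d'=-3/4
row 2: denom=8−2·1/4=15/2; d'=(-6−2·-3/4)/(15/2)=-3/5
row 3: denom=6−2·4/15=82/15; d'=(63−2·-3/5)/(82/15)=963/82
row 4: denom=4−1·15/82=313/82; d'=(-60−1·963/82)/(313/82)=-5883/313
back: M4=-5883/313
back: M3=963/82−15/82·-5883/313=4752/313
back: M2=-3/5−4/15·4752/313=-1455/313
back: M1=-3/4−1/4·-1455/313=129/313
M: M0=0, M1=129/313, M2=-1455/313, M3=4752/313, M4=-5883/313, M5=0
seg 0: a=5, c=M0/2=0, d=(M1−M0)/(6·2)=43/1252, b=Δ0−h0·(2M0+M1)/6=-399/626
seg 1: a=4, c=M1/2=129/626, d=(M2−M1)/(6·2)=-132/313, b=Δ1−h1·(2M1+M2)/6=-141/626
seg 2: a=1, c=M2/2=-1455/626, d=(M3−M2)/(6·2)=2069/1252, b=Δ2−h2·(2M2+M3)/6=-2793/626
seg 3: a=-4, c=M3/2=2376/313, d=(M4−M3)/(6·1)=-3545/626, b=Δ3−h3·(2M3+M4)/6=3801/626
seg 4: a=4, c=M4/2=-5883/626, d=(M5−M4)/(6·1)=1961/626, b=Δ4−h4·(2M4+M5)/6=1335/313
t_q=27/4 → seg 3, τ=3/4; S=-4+3801/626·τ+2376/313·τ²+-3545/626·τ³=97549/40064

  seg 0: a=5 b=-399/626 c=0 d=43/1252
  seg 1: a=4 b=-141/626 c=129/626 d=-132/313
  seg 2: a=1 b=-2793/626 c=-1455/626 d=2069/1252
  seg 3: a=-4 b=3801/626 c=2376/313 d=-3545/626
  seg 4: a=4 b=1335/313 c=-5883/626 d=1961/626
S(27/4) = 97549/40064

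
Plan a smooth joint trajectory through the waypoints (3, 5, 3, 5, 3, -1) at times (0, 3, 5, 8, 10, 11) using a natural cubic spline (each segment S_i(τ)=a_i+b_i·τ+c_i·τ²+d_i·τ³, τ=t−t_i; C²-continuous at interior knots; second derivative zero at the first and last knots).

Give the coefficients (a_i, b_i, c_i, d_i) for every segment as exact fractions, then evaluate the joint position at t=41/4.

Δ: Δ0=2/3, Δ1=-1, Δ2=2/3, Δ3=-1, Δ4=-4
row 1: diag=10, rhs=-10; c'=1/5, d'=-1
row 2: denom=10−2·1/5=48/5; d'=(10−2·-1)/(48/5)=5/4
row 3: denom=10−3·5/16=145/16; d'=(-10−3·5/4)/(145/16)=-44/29
row 4: denom=6−2·32/145=806/145; d'=(-18−2·-44/29)/(806/145)=-35/13
back: M4=-35/13
back: M3=-44/29−32/145·-35/13=-12/13
back: M2=5/4−5/16·-12/13=20/13
back: M1=-1−1/5·20/13=-17/13
M: M0=0, M1=-17/13, M2=20/13, M3=-12/13, M4=-35/13, M5=0
seg 0: a=3, c=M0/2=0, d=(M1−M0)/(6·3)=-17/234, b=Δ0−h0·(2M0+M1)/6=103/78
seg 1: a=5, c=M1/2=-17/26, d=(M2−M1)/(6·2)=37/156, b=Δ1−h1·(2M1+M2)/6=-25/39
seg 2: a=3, c=M2/2=10/13, d=(M3−M2)/(6·3)=-16/117, b=Δ2−h2·(2M2+M3)/6=-16/39
seg 3: a=5, c=M3/2=-6/13, d=(M4−M3)/(6·2)=-23/156, b=Δ3−h3·(2M3+M4)/6=20/39
seg 4: a=3, c=M4/2=-35/26, d=(M5−M4)/(6·1)=35/78, b=Δ4−h4·(2M4+M5)/6=-121/39
t_q=41/4 → seg 4, τ=1/4; S=3+-121/39·τ+-35/26·τ²+35/78·τ³=3573/1664

  seg 0: a=3 b=103/78 c=0 d=-17/234
  seg 1: a=5 b=-25/39 c=-17/26 d=37/156
  seg 2: a=3 b=-16/39 c=10/13 d=-16/117
  seg 3: a=5 b=20/39 c=-6/13 d=-23/156
  seg 4: a=3 b=-121/39 c=-35/26 d=35/78
S(41/4) = 3573/1664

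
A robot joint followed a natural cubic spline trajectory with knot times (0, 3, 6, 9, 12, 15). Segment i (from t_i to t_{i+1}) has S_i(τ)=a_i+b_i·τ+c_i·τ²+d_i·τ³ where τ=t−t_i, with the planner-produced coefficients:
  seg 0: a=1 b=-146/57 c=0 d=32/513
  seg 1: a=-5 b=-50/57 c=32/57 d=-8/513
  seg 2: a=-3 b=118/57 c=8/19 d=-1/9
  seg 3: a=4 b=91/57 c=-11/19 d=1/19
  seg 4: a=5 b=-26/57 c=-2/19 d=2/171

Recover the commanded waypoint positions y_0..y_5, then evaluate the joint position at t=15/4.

y_0=1 y_1=-5 y_2=-3 y_3=4 y_4=5 y_5=3
S(15/4) = -813/152

y_0 = S_0(0) = a_0 = 1
y_1 = S_1(0) = a_1 = -5
y_2 = S_2(0) = a_2 = -3
y_3 = S_3(0) = a_3 = 4
y_4 = S_4(0) = a_4 = 5
y_5 = S_4(3) = 3
t_q=15/4 is in segment 1 (τ=3/4); S_1(τ)=-813/152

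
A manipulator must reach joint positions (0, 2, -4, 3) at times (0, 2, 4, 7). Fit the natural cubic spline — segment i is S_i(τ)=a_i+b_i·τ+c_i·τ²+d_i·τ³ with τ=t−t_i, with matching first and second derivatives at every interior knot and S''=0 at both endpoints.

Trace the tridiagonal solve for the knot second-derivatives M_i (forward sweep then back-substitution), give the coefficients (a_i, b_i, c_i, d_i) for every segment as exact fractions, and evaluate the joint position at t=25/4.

Δ: Δ0=1, Δ1=-3, Δ2=7/3
row 1: diag=8, rhs=-24; c'=1/4, d'=-3
row 2: denom=10−2·1/4=19/2; d'=(32−2·-3)/(19/2)=4
back: M2=4
back: M1=-3−1/4·4=-4
M: M0=0, M1=-4, M2=4, M3=0
seg 0: a=0, c=M0/2=0, d=(M1−M0)/(6·2)=-1/3, b=Δ0−h0·(2M0+M1)/6=7/3
seg 1: a=2, c=M1/2=-2, d=(M2−M1)/(6·2)=2/3, b=Δ1−h1·(2M1+M2)/6=-5/3
seg 2: a=-4, c=M2/2=2, d=(M3−M2)/(6·3)=-2/9, b=Δ2−h2·(2M2+M3)/6=-5/3
t_q=25/4 → seg 2, τ=9/4; S=-4+-5/3·τ+2·τ²+-2/9·τ³=-5/32

  seg 0: a=0 b=7/3 c=0 d=-1/3
  seg 1: a=2 b=-5/3 c=-2 d=2/3
  seg 2: a=-4 b=-5/3 c=2 d=-2/9
S(25/4) = -5/32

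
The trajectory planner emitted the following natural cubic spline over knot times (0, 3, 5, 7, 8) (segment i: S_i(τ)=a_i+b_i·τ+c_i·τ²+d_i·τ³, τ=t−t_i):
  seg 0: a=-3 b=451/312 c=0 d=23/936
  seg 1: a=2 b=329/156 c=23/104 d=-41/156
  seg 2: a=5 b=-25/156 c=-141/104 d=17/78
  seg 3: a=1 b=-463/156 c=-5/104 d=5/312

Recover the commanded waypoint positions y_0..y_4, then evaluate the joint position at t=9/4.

y_0 = S_0(0) = a_0 = -3
y_1 = S_1(0) = a_1 = 2
y_2 = S_2(0) = a_2 = 5
y_3 = S_3(0) = a_3 = 1
y_4 = S_3(1) = -2
t_q=9/4 is in segment 0 (τ=9/4); S_0(τ)=3543/6656

y_0=-3 y_1=2 y_2=5 y_3=1 y_4=-2
S(9/4) = 3543/6656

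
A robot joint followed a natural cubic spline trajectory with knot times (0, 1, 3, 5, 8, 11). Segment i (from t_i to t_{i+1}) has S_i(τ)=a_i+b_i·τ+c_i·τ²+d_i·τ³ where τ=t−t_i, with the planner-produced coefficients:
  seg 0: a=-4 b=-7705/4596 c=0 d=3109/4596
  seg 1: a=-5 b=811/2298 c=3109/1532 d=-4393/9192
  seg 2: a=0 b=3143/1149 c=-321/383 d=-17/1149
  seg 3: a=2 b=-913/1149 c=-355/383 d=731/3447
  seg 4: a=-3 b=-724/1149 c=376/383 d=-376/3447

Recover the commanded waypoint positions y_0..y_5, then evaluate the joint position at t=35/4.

y_0 = S_0(0) = a_0 = -4
y_1 = S_1(0) = a_1 = -5
y_2 = S_2(0) = a_2 = 0
y_3 = S_3(0) = a_3 = 2
y_4 = S_4(0) = a_4 = -3
y_5 = S_4(3) = 1
t_q=35/4 is in segment 4 (τ=3/4); S_4(τ)=-9089/3064

y_0=-4 y_1=-5 y_2=0 y_3=2 y_4=-3 y_5=1
S(35/4) = -9089/3064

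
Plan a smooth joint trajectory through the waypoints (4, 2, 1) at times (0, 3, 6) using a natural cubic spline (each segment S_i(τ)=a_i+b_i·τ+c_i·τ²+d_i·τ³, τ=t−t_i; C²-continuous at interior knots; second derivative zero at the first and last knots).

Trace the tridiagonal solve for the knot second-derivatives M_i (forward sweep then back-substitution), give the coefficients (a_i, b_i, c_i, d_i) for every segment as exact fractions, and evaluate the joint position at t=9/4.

Δ: Δ0=-2/3, Δ1=-1/3
row 1: diag=12, rhs=2; c'=1/4, d'=1/6
back: M1=1/6
M: M0=0, M1=1/6, M2=0
seg 0: a=4, c=M0/2=0, d=(M1−M0)/(6·3)=1/108, b=Δ0−h0·(2M0+M1)/6=-3/4
seg 1: a=2, c=M1/2=1/12, d=(M2−M1)/(6·3)=-1/108, b=Δ1−h1·(2M1+M2)/6=-1/2
t_q=9/4 → seg 0, τ=9/4; S=4+-3/4·τ+0·τ²+1/108·τ³=619/256

  seg 0: a=4 b=-3/4 c=0 d=1/108
  seg 1: a=2 b=-1/2 c=1/12 d=-1/108
S(9/4) = 619/256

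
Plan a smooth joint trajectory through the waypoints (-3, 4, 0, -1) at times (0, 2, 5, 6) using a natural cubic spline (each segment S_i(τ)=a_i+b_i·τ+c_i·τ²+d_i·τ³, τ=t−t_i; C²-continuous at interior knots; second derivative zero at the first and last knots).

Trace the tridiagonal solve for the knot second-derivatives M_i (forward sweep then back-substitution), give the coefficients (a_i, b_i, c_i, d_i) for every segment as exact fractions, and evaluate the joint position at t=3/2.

Δ: Δ0=7/2, Δ1=-4/3, Δ2=-1
row 1: diag=10, rhs=-29; c'=3/10, d'=-29/10
row 2: denom=8−3·3/10=71/10; d'=(2−3·-29/10)/(71/10)=107/71
back: M2=107/71
back: M1=-29/10−3/10·107/71=-238/71
M: M0=0, M1=-238/71, M2=107/71, M3=0
seg 0: a=-3, c=M0/2=0, d=(M1−M0)/(6·2)=-119/426, b=Δ0−h0·(2M0+M1)/6=1967/426
seg 1: a=4, c=M1/2=-119/71, d=(M2−M1)/(6·3)=115/426, b=Δ1−h1·(2M1+M2)/6=539/426
seg 2: a=0, c=M2/2=107/142, d=(M3−M2)/(6·1)=-107/426, b=Δ2−h2·(2M2+M3)/6=-320/213
t_q=3/2 → seg 0, τ=3/2; S=-3+1967/426·τ+0·τ²+-119/426·τ³=3389/1136

  seg 0: a=-3 b=1967/426 c=0 d=-119/426
  seg 1: a=4 b=539/426 c=-119/71 d=115/426
  seg 2: a=0 b=-320/213 c=107/142 d=-107/426
S(3/2) = 3389/1136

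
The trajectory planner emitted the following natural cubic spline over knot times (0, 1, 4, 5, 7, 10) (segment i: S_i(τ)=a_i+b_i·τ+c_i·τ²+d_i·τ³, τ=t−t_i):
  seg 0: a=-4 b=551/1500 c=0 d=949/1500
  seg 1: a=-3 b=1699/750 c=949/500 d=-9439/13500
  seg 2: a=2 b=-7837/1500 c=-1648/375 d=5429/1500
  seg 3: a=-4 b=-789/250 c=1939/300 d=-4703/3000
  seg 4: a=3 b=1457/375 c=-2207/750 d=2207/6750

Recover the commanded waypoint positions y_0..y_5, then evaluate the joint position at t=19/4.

y_0 = S_0(0) = a_0 = -4
y_1 = S_1(0) = a_1 = -3
y_2 = S_2(0) = a_2 = 2
y_3 = S_3(0) = a_3 = -4
y_4 = S_4(0) = a_4 = 3
y_5 = S_4(3) = -3
t_q=19/4 is in segment 2 (τ=3/4); S_2(τ)=-18327/6400

y_0=-4 y_1=-3 y_2=2 y_3=-4 y_4=3 y_5=-3
S(19/4) = -18327/6400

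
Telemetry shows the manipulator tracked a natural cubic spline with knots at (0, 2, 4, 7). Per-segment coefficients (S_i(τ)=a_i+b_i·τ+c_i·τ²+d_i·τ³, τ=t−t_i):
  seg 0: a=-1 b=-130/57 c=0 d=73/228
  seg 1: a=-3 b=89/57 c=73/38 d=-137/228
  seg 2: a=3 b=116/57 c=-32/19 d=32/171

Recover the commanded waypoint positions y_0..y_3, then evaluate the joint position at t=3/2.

y_0=-1 y_1=-3 y_2=3 y_3=-1
S(3/2) = -2031/608

y_0 = S_0(0) = a_0 = -1
y_1 = S_1(0) = a_1 = -3
y_2 = S_2(0) = a_2 = 3
y_3 = S_2(3) = -1
t_q=3/2 is in segment 0 (τ=3/2); S_0(τ)=-2031/608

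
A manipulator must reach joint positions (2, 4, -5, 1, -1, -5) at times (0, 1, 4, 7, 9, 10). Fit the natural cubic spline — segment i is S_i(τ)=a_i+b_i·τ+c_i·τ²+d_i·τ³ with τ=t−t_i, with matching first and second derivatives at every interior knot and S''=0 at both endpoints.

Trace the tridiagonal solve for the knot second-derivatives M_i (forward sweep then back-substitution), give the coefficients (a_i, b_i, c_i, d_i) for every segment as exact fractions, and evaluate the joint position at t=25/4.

  seg 0: a=2 b=2153/740 c=0 d=-673/740
  seg 1: a=4 b=67/370 c=-2019/740 d=3703/6660
  seg 2: a=-5 b=-871/740 c=421/185 d=-73/180
  seg 3: a=1 b=113/74 c=-1017/740 d=41/740
  seg 4: a=-1 b=-1223/370 c=-771/740 d=257/740
S(25/4) = -35389/47360

Δ: Δ0=2, Δ1=-3, Δ2=2, Δ3=-1, Δ4=-4
row 1: diag=8, rhs=-30; c'=3/8, d'=-15/4
row 2: denom=12−3·3/8=87/8; d'=(30−3·-15/4)/(87/8)=110/29
row 3: denom=10−3·8/29=266/29; d'=(-18−3·110/29)/(266/29)=-426/133
row 4: denom=6−2·29/133=740/133; d'=(-18−2·-426/133)/(740/133)=-771/370
back: M4=-771/370
back: M3=-426/133−29/133·-771/370=-1017/370
back: M2=110/29−8/29·-1017/370=842/185
back: M1=-15/4−3/8·842/185=-2019/370
M: M0=0, M1=-2019/370, M2=842/185, M3=-1017/370, M4=-771/370, M5=0
seg 0: a=2, c=M0/2=0, d=(M1−M0)/(6·1)=-673/740, b=Δ0−h0·(2M0+M1)/6=2153/740
seg 1: a=4, c=M1/2=-2019/740, d=(M2−M1)/(6·3)=3703/6660, b=Δ1−h1·(2M1+M2)/6=67/370
seg 2: a=-5, c=M2/2=421/185, d=(M3−M2)/(6·3)=-73/180, b=Δ2−h2·(2M2+M3)/6=-871/740
seg 3: a=1, c=M3/2=-1017/740, d=(M4−M3)/(6·2)=41/740, b=Δ3−h3·(2M3+M4)/6=113/74
seg 4: a=-1, c=M4/2=-771/740, d=(M5−M4)/(6·1)=257/740, b=Δ4−h4·(2M4+M5)/6=-1223/370
t_q=25/4 → seg 2, τ=9/4; S=-5+-871/740·τ+421/185·τ²+-73/180·τ³=-35389/47360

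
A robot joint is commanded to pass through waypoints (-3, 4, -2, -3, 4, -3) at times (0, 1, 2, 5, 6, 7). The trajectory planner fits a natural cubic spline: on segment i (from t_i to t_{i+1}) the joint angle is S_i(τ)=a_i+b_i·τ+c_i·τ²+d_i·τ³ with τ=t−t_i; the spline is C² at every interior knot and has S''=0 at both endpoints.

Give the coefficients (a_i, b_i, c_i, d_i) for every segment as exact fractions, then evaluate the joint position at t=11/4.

  seg 0: a=-3 b=25562/2451 c=0 d=-8405/2451
  seg 1: a=4 b=347/2451 c=-8405/817 d=10162/2451
  seg 2: a=-2 b=-19597/2451 c=1757/817 d=23/171
  seg 3: a=-3 b=20930/2451 c=2746/817 d=-12011/2451
  seg 4: a=4 b=1373/2451 c=-9265/817 d=9265/2451
S(11/4) = -351909/52288

Δ: Δ0=7, Δ1=-6, Δ2=-1/3, Δ3=7, Δ4=-7
row 1: diag=4, rhs=-78; c'=1/4, d'=-39/2
row 2: denom=8−1·1/4=31/4; d'=(34−1·-39/2)/(31/4)=214/31
row 3: denom=8−3·12/31=212/31; d'=(44−3·214/31)/(212/31)=361/106
row 4: denom=4−1·31/212=817/212; d'=(-84−1·361/106)/(817/212)=-18530/817
back: M4=-18530/817
back: M3=361/106−31/212·-18530/817=5492/817
back: M2=214/31−12/31·5492/817=3514/817
back: M1=-39/2−1/4·3514/817=-16810/817
M: M0=0, M1=-16810/817, M2=3514/817, M3=5492/817, M4=-18530/817, M5=0
seg 0: a=-3, c=M0/2=0, d=(M1−M0)/(6·1)=-8405/2451, b=Δ0−h0·(2M0+M1)/6=25562/2451
seg 1: a=4, c=M1/2=-8405/817, d=(M2−M1)/(6·1)=10162/2451, b=Δ1−h1·(2M1+M2)/6=347/2451
seg 2: a=-2, c=M2/2=1757/817, d=(M3−M2)/(6·3)=23/171, b=Δ2−h2·(2M2+M3)/6=-19597/2451
seg 3: a=-3, c=M3/2=2746/817, d=(M4−M3)/(6·1)=-12011/2451, b=Δ3−h3·(2M3+M4)/6=20930/2451
seg 4: a=4, c=M4/2=-9265/817, d=(M5−M4)/(6·1)=9265/2451, b=Δ4−h4·(2M4+M5)/6=1373/2451
t_q=11/4 → seg 2, τ=3/4; S=-2+-19597/2451·τ+1757/817·τ²+23/171·τ³=-351909/52288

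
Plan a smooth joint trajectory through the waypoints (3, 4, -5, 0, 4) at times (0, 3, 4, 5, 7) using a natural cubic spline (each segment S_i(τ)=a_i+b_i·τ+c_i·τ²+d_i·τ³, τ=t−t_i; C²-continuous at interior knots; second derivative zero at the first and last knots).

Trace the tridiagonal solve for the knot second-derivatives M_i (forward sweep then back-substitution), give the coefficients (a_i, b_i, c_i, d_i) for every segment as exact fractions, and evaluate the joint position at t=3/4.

Δ: Δ0=1/3, Δ1=-9, Δ2=5, Δ3=2
row 1: diag=8, rhs=-56; c'=1/8, d'=-7
row 2: denom=4−1·1/8=31/8; d'=(84−1·-7)/(31/8)=728/31
row 3: denom=6−1·8/31=178/31; d'=(-18−1·728/31)/(178/31)=-643/89
back: M3=-643/89
back: M2=728/31−8/31·-643/89=2256/89
back: M1=-7−1/8·2256/89=-905/89
M: M0=0, M1=-905/89, M2=2256/89, M3=-643/89, M4=0
seg 0: a=3, c=M0/2=0, d=(M1−M0)/(6·3)=-905/1602, b=Δ0−h0·(2M0+M1)/6=2893/534
seg 1: a=4, c=M1/2=-905/178, d=(M2−M1)/(6·1)=3161/534, b=Δ1−h1·(2M1+M2)/6=-2626/267
seg 2: a=-5, c=M2/2=1128/89, d=(M3−M2)/(6·1)=-2899/534, b=Δ2−h2·(2M2+M3)/6=-1199/534
seg 3: a=0, c=M3/2=-643/178, d=(M4−M3)/(6·2)=643/1068, b=Δ3−h3·(2M3+M4)/6=1820/267
t_q=3/4 → seg 0, τ=3/4; S=3+2893/534·τ+0·τ²+-905/1602·τ³=77749/11392

  seg 0: a=3 b=2893/534 c=0 d=-905/1602
  seg 1: a=4 b=-2626/267 c=-905/178 d=3161/534
  seg 2: a=-5 b=-1199/534 c=1128/89 d=-2899/534
  seg 3: a=0 b=1820/267 c=-643/178 d=643/1068
S(3/4) = 77749/11392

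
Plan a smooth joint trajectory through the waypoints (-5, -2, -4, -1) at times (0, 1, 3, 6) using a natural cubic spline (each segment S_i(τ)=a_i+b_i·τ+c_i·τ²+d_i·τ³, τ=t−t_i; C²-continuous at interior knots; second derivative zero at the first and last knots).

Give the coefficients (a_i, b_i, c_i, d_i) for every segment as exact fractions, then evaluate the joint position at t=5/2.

  seg 0: a=-5 b=53/14 c=0 d=-11/14
  seg 1: a=-2 b=10/7 c=-33/14 d=4/7
  seg 2: a=-4 b=-8/7 c=15/14 d=-5/42
S(5/2) = -181/56

Δ: Δ0=3, Δ1=-1, Δ2=1
row 1: diag=6, rhs=-24; c'=1/3, d'=-4
row 2: denom=10−2·1/3=28/3; d'=(12−2·-4)/(28/3)=15/7
back: M2=15/7
back: M1=-4−1/3·15/7=-33/7
M: M0=0, M1=-33/7, M2=15/7, M3=0
seg 0: a=-5, c=M0/2=0, d=(M1−M0)/(6·1)=-11/14, b=Δ0−h0·(2M0+M1)/6=53/14
seg 1: a=-2, c=M1/2=-33/14, d=(M2−M1)/(6·2)=4/7, b=Δ1−h1·(2M1+M2)/6=10/7
seg 2: a=-4, c=M2/2=15/14, d=(M3−M2)/(6·3)=-5/42, b=Δ2−h2·(2M2+M3)/6=-8/7
t_q=5/2 → seg 1, τ=3/2; S=-2+10/7·τ+-33/14·τ²+4/7·τ³=-181/56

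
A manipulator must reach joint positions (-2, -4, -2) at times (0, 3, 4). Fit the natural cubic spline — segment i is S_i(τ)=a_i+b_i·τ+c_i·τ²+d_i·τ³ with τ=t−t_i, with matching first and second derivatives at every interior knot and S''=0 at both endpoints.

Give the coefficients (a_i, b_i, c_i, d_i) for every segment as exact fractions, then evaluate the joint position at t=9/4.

Δ: Δ0=-2/3, Δ1=2
row 1: diag=8, rhs=16; c'=1/8, d'=2
back: M1=2
M: M0=0, M1=2, M2=0
seg 0: a=-2, c=M0/2=0, d=(M1−M0)/(6·3)=1/9, b=Δ0−h0·(2M0+M1)/6=-5/3
seg 1: a=-4, c=M1/2=1, d=(M2−M1)/(6·1)=-1/3, b=Δ1−h1·(2M1+M2)/6=4/3
t_q=9/4 → seg 0, τ=9/4; S=-2+-5/3·τ+0·τ²+1/9·τ³=-287/64

  seg 0: a=-2 b=-5/3 c=0 d=1/9
  seg 1: a=-4 b=4/3 c=1 d=-1/3
S(9/4) = -287/64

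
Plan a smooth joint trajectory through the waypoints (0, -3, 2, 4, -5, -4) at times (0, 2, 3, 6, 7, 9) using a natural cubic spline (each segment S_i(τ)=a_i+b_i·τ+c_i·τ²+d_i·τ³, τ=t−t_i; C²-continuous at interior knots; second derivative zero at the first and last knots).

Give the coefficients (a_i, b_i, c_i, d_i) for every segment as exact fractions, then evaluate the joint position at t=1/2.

Δ: Δ0=-3/2, Δ1=5, Δ2=2/3, Δ3=-9, Δ4=1/2
row 1: diag=6, rhs=39; c'=1/6, d'=13/2
row 2: denom=8−1·1/6=47/6; d'=(-26−1·13/2)/(47/6)=-195/47
row 3: denom=8−3·18/47=322/47; d'=(-58−3·-195/47)/(322/47)=-2141/322
row 4: denom=6−1·47/322=1885/322; d'=(57−1·-2141/322)/(1885/322)=4099/377
back: M4=4099/377
back: M3=-2141/322−47/322·4099/377=-3105/377
back: M2=-195/47−18/47·-3105/377=-375/377
back: M1=13/2−1/6·-375/377=2513/377
M: M0=0, M1=2513/377, M2=-375/377, M3=-3105/377, M4=4099/377, M5=0
seg 0: a=0, c=M0/2=0, d=(M1−M0)/(6·2)=2513/4524, b=Δ0−h0·(2M0+M1)/6=-8419/2262
seg 1: a=-3, c=M1/2=2513/754, d=(M2−M1)/(6·1)=-1444/1131, b=Δ1−h1·(2M1+M2)/6=6659/2262
seg 2: a=2, c=M2/2=-375/754, d=(M3−M2)/(6·3)=-35/87, b=Δ2−h2·(2M2+M3)/6=13073/2262
seg 3: a=4, c=M3/2=-3105/754, d=(M4−M3)/(6·1)=3602/1131, b=Δ3−h3·(2M3+M4)/6=-18247/2262
seg 4: a=-5, c=M4/2=4099/754, d=(M5−M4)/(6·2)=-4099/4524, b=Δ4−h4·(2M4+M5)/6=-15265/2262
t_q=1/2 → seg 0, τ=1/2; S=0+-8419/2262·τ+0·τ²+2513/4524·τ³=-21613/12064

  seg 0: a=0 b=-8419/2262 c=0 d=2513/4524
  seg 1: a=-3 b=6659/2262 c=2513/754 d=-1444/1131
  seg 2: a=2 b=13073/2262 c=-375/754 d=-35/87
  seg 3: a=4 b=-18247/2262 c=-3105/754 d=3602/1131
  seg 4: a=-5 b=-15265/2262 c=4099/754 d=-4099/4524
S(1/2) = -21613/12064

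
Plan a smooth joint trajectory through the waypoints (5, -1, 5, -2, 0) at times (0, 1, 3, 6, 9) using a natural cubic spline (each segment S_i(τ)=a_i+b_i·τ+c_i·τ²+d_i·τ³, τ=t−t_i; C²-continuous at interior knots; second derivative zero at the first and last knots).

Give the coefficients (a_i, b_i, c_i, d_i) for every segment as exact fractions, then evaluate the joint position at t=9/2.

  seg 0: a=5 b=-4853/618 c=0 d=1145/618
  seg 1: a=-1 b=-709/309 c=1145/206 d=-1799/1236
  seg 2: a=5 b=764/309 c=-327/103 d=54/103
  seg 3: a=-2 b=-748/309 c=159/103 d=-53/309
S(9/2) = 687/206

Δ: Δ0=-6, Δ1=3, Δ2=-7/3, Δ3=2/3
row 1: diag=6, rhs=54; c'=1/3, d'=9
row 2: denom=10−2·1/3=28/3; d'=(-32−2·9)/(28/3)=-75/14
row 3: denom=12−3·9/28=309/28; d'=(18−3·-75/14)/(309/28)=318/103
back: M3=318/103
back: M2=-75/14−9/28·318/103=-654/103
back: M1=9−1/3·-654/103=1145/103
M: M0=0, M1=1145/103, M2=-654/103, M3=318/103, M4=0
seg 0: a=5, c=M0/2=0, d=(M1−M0)/(6·1)=1145/618, b=Δ0−h0·(2M0+M1)/6=-4853/618
seg 1: a=-1, c=M1/2=1145/206, d=(M2−M1)/(6·2)=-1799/1236, b=Δ1−h1·(2M1+M2)/6=-709/309
seg 2: a=5, c=M2/2=-327/103, d=(M3−M2)/(6·3)=54/103, b=Δ2−h2·(2M2+M3)/6=764/309
seg 3: a=-2, c=M3/2=159/103, d=(M4−M3)/(6·3)=-53/309, b=Δ3−h3·(2M3+M4)/6=-748/309
t_q=9/2 → seg 2, τ=3/2; S=5+764/309·τ+-327/103·τ²+54/103·τ³=687/206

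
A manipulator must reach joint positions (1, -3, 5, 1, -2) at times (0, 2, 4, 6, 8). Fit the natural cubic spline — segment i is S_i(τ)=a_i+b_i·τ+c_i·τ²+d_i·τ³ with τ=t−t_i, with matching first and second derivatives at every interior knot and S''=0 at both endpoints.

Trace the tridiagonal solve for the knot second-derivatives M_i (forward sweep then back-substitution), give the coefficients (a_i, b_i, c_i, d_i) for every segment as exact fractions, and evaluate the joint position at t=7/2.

  seg 0: a=1 b=-453/112 c=0 d=229/448
  seg 1: a=-3 b=117/56 c=687/224 d=-473/448
  seg 2: a=5 b=27/16 c=-183/56 d=319/448
  seg 3: a=1 b=-159/56 c=225/224 d=-75/448
S(7/2) = 12441/3584

Δ: Δ0=-2, Δ1=4, Δ2=-2, Δ3=-3/2
row 1: diag=8, rhs=36; c'=1/4, d'=9/2
row 2: denom=8−2·1/4=15/2; d'=(-36−2·9/2)/(15/2)=-6
row 3: denom=8−2·4/15=112/15; d'=(3−2·-6)/(112/15)=225/112
back: M3=225/112
back: M2=-6−4/15·225/112=-183/28
back: M1=9/2−1/4·-183/28=687/112
M: M0=0, M1=687/112, M2=-183/28, M3=225/112, M4=0
seg 0: a=1, c=M0/2=0, d=(M1−M0)/(6·2)=229/448, b=Δ0−h0·(2M0+M1)/6=-453/112
seg 1: a=-3, c=M1/2=687/224, d=(M2−M1)/(6·2)=-473/448, b=Δ1−h1·(2M1+M2)/6=117/56
seg 2: a=5, c=M2/2=-183/56, d=(M3−M2)/(6·2)=319/448, b=Δ2−h2·(2M2+M3)/6=27/16
seg 3: a=1, c=M3/2=225/224, d=(M4−M3)/(6·2)=-75/448, b=Δ3−h3·(2M3+M4)/6=-159/56
t_q=7/2 → seg 1, τ=3/2; S=-3+117/56·τ+687/224·τ²+-473/448·τ³=12441/3584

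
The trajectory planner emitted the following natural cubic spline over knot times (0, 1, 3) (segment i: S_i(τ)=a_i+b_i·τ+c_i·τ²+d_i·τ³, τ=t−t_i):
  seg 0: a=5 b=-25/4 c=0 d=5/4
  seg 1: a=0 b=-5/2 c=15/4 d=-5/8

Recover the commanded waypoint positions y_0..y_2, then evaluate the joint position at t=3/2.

y_0=5 y_1=0 y_2=5
S(3/2) = -25/64

y_0 = S_0(0) = a_0 = 5
y_1 = S_1(0) = a_1 = 0
y_2 = S_1(2) = 5
t_q=3/2 is in segment 1 (τ=1/2); S_1(τ)=-25/64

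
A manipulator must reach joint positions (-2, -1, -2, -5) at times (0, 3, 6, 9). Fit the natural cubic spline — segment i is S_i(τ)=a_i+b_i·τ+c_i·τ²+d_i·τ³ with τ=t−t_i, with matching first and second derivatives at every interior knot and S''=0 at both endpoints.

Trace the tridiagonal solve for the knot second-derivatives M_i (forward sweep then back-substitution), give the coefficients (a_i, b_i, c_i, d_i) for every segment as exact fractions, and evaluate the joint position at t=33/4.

Δ: Δ0=1/3, Δ1=-1/3, Δ2=-1
row 1: diag=12, rhs=-4; c'=1/4, d'=-1/3
row 2: denom=12−3·1/4=45/4; d'=(-4−3·-1/3)/(45/4)=-4/15
back: M2=-4/15
back: M1=-1/3−1/4·-4/15=-4/15
M: M0=0, M1=-4/15, M2=-4/15, M3=0
seg 0: a=-2, c=M0/2=0, d=(M1−M0)/(6·3)=-2/135, b=Δ0−h0·(2M0+M1)/6=7/15
seg 1: a=-1, c=M1/2=-2/15, d=(M2−M1)/(6·3)=0, b=Δ1−h1·(2M1+M2)/6=1/15
seg 2: a=-2, c=M2/2=-2/15, d=(M3−M2)/(6·3)=2/135, b=Δ2−h2·(2M2+M3)/6=-11/15
t_q=33/4 → seg 2, τ=9/4; S=-2+-11/15·τ+-2/15·τ²+2/135·τ³=-133/32

  seg 0: a=-2 b=7/15 c=0 d=-2/135
  seg 1: a=-1 b=1/15 c=-2/15 d=0
  seg 2: a=-2 b=-11/15 c=-2/15 d=2/135
S(33/4) = -133/32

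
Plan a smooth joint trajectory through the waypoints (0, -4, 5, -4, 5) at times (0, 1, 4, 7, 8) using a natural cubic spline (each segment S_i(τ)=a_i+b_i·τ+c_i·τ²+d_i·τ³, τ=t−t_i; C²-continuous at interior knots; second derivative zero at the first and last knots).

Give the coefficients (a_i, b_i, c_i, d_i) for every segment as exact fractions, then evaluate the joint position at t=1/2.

Δ: Δ0=-4, Δ1=3, Δ2=-3, Δ3=9
row 1: diag=8, rhs=42; c'=3/8, d'=21/4
row 2: denom=12−3·3/8=87/8; d'=(-36−3·21/4)/(87/8)=-138/29
row 3: denom=8−3·8/29=208/29; d'=(72−3·-138/29)/(208/29)=1251/104
back: M3=1251/104
back: M2=-138/29−8/29·1251/104=-105/13
back: M1=21/4−3/8·-105/13=861/104
M: M0=0, M1=861/104, M2=-105/13, M3=1251/104, M4=0
seg 0: a=0, c=M0/2=0, d=(M1−M0)/(6·1)=287/208, b=Δ0−h0·(2M0+M1)/6=-1119/208
seg 1: a=-4, c=M1/2=861/208, d=(M2−M1)/(6·3)=-189/208, b=Δ1−h1·(2M1+M2)/6=-129/104
seg 2: a=5, c=M2/2=-105/26, d=(M3−M2)/(6·3)=697/624, b=Δ2−h2·(2M2+M3)/6=-15/16
seg 3: a=-4, c=M3/2=1251/208, d=(M4−M3)/(6·1)=-417/208, b=Δ3−h3·(2M3+M4)/6=519/104
t_q=1/2 → seg 0, τ=1/2; S=0+-1119/208·τ+0·τ²+287/208·τ³=-4189/1664

  seg 0: a=0 b=-1119/208 c=0 d=287/208
  seg 1: a=-4 b=-129/104 c=861/208 d=-189/208
  seg 2: a=5 b=-15/16 c=-105/26 d=697/624
  seg 3: a=-4 b=519/104 c=1251/208 d=-417/208
S(1/2) = -4189/1664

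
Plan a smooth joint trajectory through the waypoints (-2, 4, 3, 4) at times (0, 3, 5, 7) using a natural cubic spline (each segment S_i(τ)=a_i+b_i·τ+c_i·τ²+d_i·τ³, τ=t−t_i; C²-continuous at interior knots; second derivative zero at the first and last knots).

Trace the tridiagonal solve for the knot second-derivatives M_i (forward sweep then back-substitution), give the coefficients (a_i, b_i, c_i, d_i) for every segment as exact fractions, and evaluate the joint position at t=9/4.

  seg 0: a=-2 b=109/38 c=0 d=-11/114
  seg 1: a=4 b=5/19 c=-33/38 d=37/152
  seg 2: a=3 b=-11/38 c=45/76 d=-15/152
S(9/4) = 8159/2432

Δ: Δ0=2, Δ1=-1/2, Δ2=1/2
row 1: diag=10, rhs=-15; c'=1/5, d'=-3/2
row 2: denom=8−2·1/5=38/5; d'=(6−2·-3/2)/(38/5)=45/38
back: M2=45/38
back: M1=-3/2−1/5·45/38=-33/19
M: M0=0, M1=-33/19, M2=45/38, M3=0
seg 0: a=-2, c=M0/2=0, d=(M1−M0)/(6·3)=-11/114, b=Δ0−h0·(2M0+M1)/6=109/38
seg 1: a=4, c=M1/2=-33/38, d=(M2−M1)/(6·2)=37/152, b=Δ1−h1·(2M1+M2)/6=5/19
seg 2: a=3, c=M2/2=45/76, d=(M3−M2)/(6·2)=-15/152, b=Δ2−h2·(2M2+M3)/6=-11/38
t_q=9/4 → seg 0, τ=9/4; S=-2+109/38·τ+0·τ²+-11/114·τ³=8159/2432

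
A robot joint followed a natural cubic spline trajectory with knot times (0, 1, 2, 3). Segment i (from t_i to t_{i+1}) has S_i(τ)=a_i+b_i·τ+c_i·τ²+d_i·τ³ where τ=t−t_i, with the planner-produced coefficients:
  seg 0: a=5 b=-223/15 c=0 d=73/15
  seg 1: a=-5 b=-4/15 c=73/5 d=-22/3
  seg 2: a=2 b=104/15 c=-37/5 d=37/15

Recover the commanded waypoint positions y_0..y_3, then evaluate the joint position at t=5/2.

y_0=5 y_1=-5 y_2=2 y_3=4
S(5/2) = 157/40

y_0 = S_0(0) = a_0 = 5
y_1 = S_1(0) = a_1 = -5
y_2 = S_2(0) = a_2 = 2
y_3 = S_2(1) = 4
t_q=5/2 is in segment 2 (τ=1/2); S_2(τ)=157/40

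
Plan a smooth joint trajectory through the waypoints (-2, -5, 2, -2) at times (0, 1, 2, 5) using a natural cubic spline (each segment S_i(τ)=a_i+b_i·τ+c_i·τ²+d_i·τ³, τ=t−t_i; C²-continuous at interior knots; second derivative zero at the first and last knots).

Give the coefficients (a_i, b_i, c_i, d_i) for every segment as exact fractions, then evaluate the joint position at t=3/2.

Δ: Δ0=-3, Δ1=7, Δ2=-4/3
row 1: diag=4, rhs=60; c'=1/4, d'=15
row 2: denom=8−1·1/4=31/4; d'=(-50−1·15)/(31/4)=-260/31
back: M2=-260/31
back: M1=15−1/4·-260/31=530/31
M: M0=0, M1=530/31, M2=-260/31, M3=0
seg 0: a=-2, c=M0/2=0, d=(M1−M0)/(6·1)=265/93, b=Δ0−h0·(2M0+M1)/6=-544/93
seg 1: a=-5, c=M1/2=265/31, d=(M2−M1)/(6·1)=-395/93, b=Δ1−h1·(2M1+M2)/6=251/93
seg 2: a=2, c=M2/2=-130/31, d=(M3−M2)/(6·3)=130/279, b=Δ2−h2·(2M2+M3)/6=656/93
t_q=3/2 → seg 1, τ=1/2; S=-5+251/93·τ+265/31·τ²+-395/93·τ³=-507/248

  seg 0: a=-2 b=-544/93 c=0 d=265/93
  seg 1: a=-5 b=251/93 c=265/31 d=-395/93
  seg 2: a=2 b=656/93 c=-130/31 d=130/279
S(3/2) = -507/248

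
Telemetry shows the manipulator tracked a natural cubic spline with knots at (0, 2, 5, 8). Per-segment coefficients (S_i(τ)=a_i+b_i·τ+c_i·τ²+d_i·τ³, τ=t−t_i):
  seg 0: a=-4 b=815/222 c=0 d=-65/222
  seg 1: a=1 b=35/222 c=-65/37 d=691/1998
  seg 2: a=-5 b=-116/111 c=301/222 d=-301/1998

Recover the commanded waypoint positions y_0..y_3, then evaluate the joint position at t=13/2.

y_0=-4 y_1=1 y_2=-5 y_3=0
S(13/2) = -2383/592

y_0 = S_0(0) = a_0 = -4
y_1 = S_1(0) = a_1 = 1
y_2 = S_2(0) = a_2 = -5
y_3 = S_2(3) = 0
t_q=13/2 is in segment 2 (τ=3/2); S_2(τ)=-2383/592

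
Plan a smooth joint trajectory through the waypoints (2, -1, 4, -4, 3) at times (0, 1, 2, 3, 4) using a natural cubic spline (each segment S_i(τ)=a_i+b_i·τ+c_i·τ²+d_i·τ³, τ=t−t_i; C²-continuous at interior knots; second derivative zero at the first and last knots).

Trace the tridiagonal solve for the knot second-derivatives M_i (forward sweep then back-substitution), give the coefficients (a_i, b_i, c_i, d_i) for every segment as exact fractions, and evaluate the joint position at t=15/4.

Δ: Δ0=-3, Δ1=5, Δ2=-8, Δ3=7
row 1: diag=4, rhs=48; c'=1/4, d'=12
row 2: denom=4−1·1/4=15/4; d'=(-78−1·12)/(15/4)=-24
row 3: denom=4−1·4/15=56/15; d'=(90−1·-24)/(56/15)=855/28
back: M3=855/28
back: M2=-24−4/15·855/28=-225/7
back: M1=12−1/4·-225/7=561/28
M: M0=0, M1=561/28, M2=-225/7, M3=855/28, M4=0
seg 0: a=2, c=M0/2=0, d=(M1−M0)/(6·1)=187/56, b=Δ0−h0·(2M0+M1)/6=-355/56
seg 1: a=-1, c=M1/2=561/56, d=(M2−M1)/(6·1)=-487/56, b=Δ1−h1·(2M1+M2)/6=103/28
seg 2: a=4, c=M2/2=-225/14, d=(M3−M2)/(6·1)=585/56, b=Δ2−h2·(2M2+M3)/6=-19/8
seg 3: a=-4, c=M3/2=855/56, d=(M4−M3)/(6·1)=-285/56, b=Δ3−h3·(2M3+M4)/6=-89/28
t_q=15/4 → seg 3, τ=3/4; S=-4+-89/28·τ+855/56·τ²+-285/56·τ³=205/3584

  seg 0: a=2 b=-355/56 c=0 d=187/56
  seg 1: a=-1 b=103/28 c=561/56 d=-487/56
  seg 2: a=4 b=-19/8 c=-225/14 d=585/56
  seg 3: a=-4 b=-89/28 c=855/56 d=-285/56
S(15/4) = 205/3584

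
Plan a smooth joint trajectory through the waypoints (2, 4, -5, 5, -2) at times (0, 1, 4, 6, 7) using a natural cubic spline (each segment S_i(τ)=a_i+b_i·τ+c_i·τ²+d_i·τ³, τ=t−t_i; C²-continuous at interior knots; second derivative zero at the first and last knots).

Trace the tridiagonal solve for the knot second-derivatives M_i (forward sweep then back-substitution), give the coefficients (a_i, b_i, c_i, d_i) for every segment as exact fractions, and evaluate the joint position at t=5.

  seg 0: a=2 b=642/197 c=0 d=-248/197
  seg 1: a=4 b=-102/197 c=-744/197 d=581/591
  seg 2: a=-5 b=663/197 c=999/197 d=-419/197
  seg 3: a=5 b=-369/197 c=-1515/197 d=505/197
S(5) = 258/197

Δ: Δ0=2, Δ1=-3, Δ2=5, Δ3=-7
row 1: diag=8, rhs=-30; c'=3/8, d'=-15/4
row 2: denom=10−3·3/8=71/8; d'=(48−3·-15/4)/(71/8)=474/71
row 3: denom=6−2·16/71=394/71; d'=(-72−2·474/71)/(394/71)=-3030/197
back: M3=-3030/197
back: M2=474/71−16/71·-3030/197=1998/197
back: M1=-15/4−3/8·1998/197=-1488/197
M: M0=0, M1=-1488/197, M2=1998/197, M3=-3030/197, M4=0
seg 0: a=2, c=M0/2=0, d=(M1−M0)/(6·1)=-248/197, b=Δ0−h0·(2M0+M1)/6=642/197
seg 1: a=4, c=M1/2=-744/197, d=(M2−M1)/(6·3)=581/591, b=Δ1−h1·(2M1+M2)/6=-102/197
seg 2: a=-5, c=M2/2=999/197, d=(M3−M2)/(6·2)=-419/197, b=Δ2−h2·(2M2+M3)/6=663/197
seg 3: a=5, c=M3/2=-1515/197, d=(M4−M3)/(6·1)=505/197, b=Δ3−h3·(2M3+M4)/6=-369/197
t_q=5 → seg 2, τ=1; S=-5+663/197·τ+999/197·τ²+-419/197·τ³=258/197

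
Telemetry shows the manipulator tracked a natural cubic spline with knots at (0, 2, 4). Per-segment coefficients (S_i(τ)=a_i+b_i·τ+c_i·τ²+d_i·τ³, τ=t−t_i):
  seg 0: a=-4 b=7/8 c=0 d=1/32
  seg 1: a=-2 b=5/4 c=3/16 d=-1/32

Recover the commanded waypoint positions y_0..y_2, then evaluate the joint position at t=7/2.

y_0 = S_0(0) = a_0 = -4
y_1 = S_1(0) = a_1 = -2
y_2 = S_1(2) = 1
t_q=7/2 is in segment 1 (τ=3/2); S_1(τ)=49/256

y_0=-4 y_1=-2 y_2=1
S(7/2) = 49/256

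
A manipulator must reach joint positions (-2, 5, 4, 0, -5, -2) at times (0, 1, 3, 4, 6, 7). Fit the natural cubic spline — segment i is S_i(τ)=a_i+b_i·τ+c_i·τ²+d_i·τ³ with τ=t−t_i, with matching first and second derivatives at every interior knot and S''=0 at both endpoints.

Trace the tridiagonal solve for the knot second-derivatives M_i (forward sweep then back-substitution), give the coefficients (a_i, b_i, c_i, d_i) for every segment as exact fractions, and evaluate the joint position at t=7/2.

Δ: Δ0=7, Δ1=-1/2, Δ2=-4, Δ3=-5/2, Δ4=3
row 1: diag=6, rhs=-45; c'=1/3, d'=-15/2
row 2: denom=6−2·1/3=16/3; d'=(-21−2·-15/2)/(16/3)=-9/8
row 3: denom=6−1·3/16=93/16; d'=(9−1·-9/8)/(93/16)=54/31
row 4: denom=6−2·32/93=494/93; d'=(33−2·54/31)/(494/93)=2745/494
back: M4=2745/494
back: M3=54/31−32/93·2745/494=-42/247
back: M2=-9/8−3/16·-42/247=-270/247
back: M1=-15/2−1/3·-270/247=-3525/494
M: M0=0, M1=-3525/494, M2=-270/247, M3=-42/247, M4=2745/494, M5=0
seg 0: a=-2, c=M0/2=0, d=(M1−M0)/(6·1)=-1175/988, b=Δ0−h0·(2M0+M1)/6=8091/988
seg 1: a=5, c=M1/2=-3525/988, d=(M2−M1)/(6·2)=995/1976, b=Δ1−h1·(2M1+M2)/6=2283/494
seg 2: a=4, c=M2/2=-135/247, d=(M3−M2)/(6·1)=2/13, b=Δ2−h2·(2M2+M3)/6=-891/247
seg 3: a=0, c=M3/2=-21/247, d=(M4−M3)/(6·2)=943/1976, b=Δ3−h3·(2M3+M4)/6=-1047/247
seg 4: a=-5, c=M4/2=2745/988, d=(M5−M4)/(6·1)=-915/988, b=Δ4−h4·(2M4+M5)/6=567/494
t_q=7/2 → seg 2, τ=1/2; S=4+-891/247·τ+-135/247·τ²+2/13·τ³=79/38

  seg 0: a=-2 b=8091/988 c=0 d=-1175/988
  seg 1: a=5 b=2283/494 c=-3525/988 d=995/1976
  seg 2: a=4 b=-891/247 c=-135/247 d=2/13
  seg 3: a=0 b=-1047/247 c=-21/247 d=943/1976
  seg 4: a=-5 b=567/494 c=2745/988 d=-915/988
S(7/2) = 79/38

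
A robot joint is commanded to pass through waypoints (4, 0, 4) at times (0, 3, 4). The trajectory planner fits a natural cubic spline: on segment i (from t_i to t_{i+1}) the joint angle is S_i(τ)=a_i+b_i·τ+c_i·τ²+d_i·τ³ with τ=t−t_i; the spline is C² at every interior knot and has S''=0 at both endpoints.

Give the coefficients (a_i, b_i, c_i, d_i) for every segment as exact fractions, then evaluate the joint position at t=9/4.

Δ: Δ0=-4/3, Δ1=4
row 1: diag=8, rhs=32; c'=1/8, d'=4
back: M1=4
M: M0=0, M1=4, M2=0
seg 0: a=4, c=M0/2=0, d=(M1−M0)/(6·3)=2/9, b=Δ0−h0·(2M0+M1)/6=-10/3
seg 1: a=0, c=M1/2=2, d=(M2−M1)/(6·1)=-2/3, b=Δ1−h1·(2M1+M2)/6=8/3
t_q=9/4 → seg 0, τ=9/4; S=4+-10/3·τ+0·τ²+2/9·τ³=-31/32

  seg 0: a=4 b=-10/3 c=0 d=2/9
  seg 1: a=0 b=8/3 c=2 d=-2/3
S(9/4) = -31/32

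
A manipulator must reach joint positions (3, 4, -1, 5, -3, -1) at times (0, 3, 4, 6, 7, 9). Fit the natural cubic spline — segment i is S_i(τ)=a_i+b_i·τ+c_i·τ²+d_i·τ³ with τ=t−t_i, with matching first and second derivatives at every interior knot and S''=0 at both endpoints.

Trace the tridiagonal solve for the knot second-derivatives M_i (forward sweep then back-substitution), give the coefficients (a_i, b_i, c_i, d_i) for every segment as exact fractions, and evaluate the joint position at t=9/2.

Δ: Δ0=1/3, Δ1=-5, Δ2=3, Δ3=-8, Δ4=1
row 1: diag=8, rhs=-32; c'=1/8, d'=-4
row 2: denom=6−1·1/8=47/8; d'=(48−1·-4)/(47/8)=416/47
row 3: denom=6−2·16/47=250/47; d'=(-66−2·416/47)/(250/47)=-1967/125
row 4: denom=6−1·47/250=1453/250; d'=(54−1·-1967/125)/(1453/250)=17434/1453
back: M4=17434/1453
back: M3=-1967/125−47/250·17434/1453=-26142/1453
back: M2=416/47−16/47·-26142/1453=21760/1453
back: M1=-4−1/8·21760/1453=-8532/1453
M: M0=0, M1=-8532/1453, M2=21760/1453, M3=-26142/1453, M4=17434/1453, M5=0
seg 0: a=3, c=M0/2=0, d=(M1−M0)/(6·3)=-474/1453, b=Δ0−h0·(2M0+M1)/6=14251/4359
seg 1: a=4, c=M1/2=-4266/1453, d=(M2−M1)/(6·1)=15146/4359, b=Δ1−h1·(2M1+M2)/6=-24143/4359
seg 2: a=-1, c=M2/2=10880/1453, d=(M3−M2)/(6·2)=-23951/8718, b=Δ2−h2·(2M2+M3)/6=-4301/4359
seg 3: a=5, c=M3/2=-13071/1453, d=(M4−M3)/(6·1)=21788/4359, b=Δ3−h3·(2M3+M4)/6=-17447/4359
seg 4: a=-3, c=M4/2=8717/1453, d=(M5−M4)/(6·2)=-8717/8718, b=Δ4−h4·(2M4+M5)/6=-30509/4359
t_q=9/2 → seg 2, τ=1/2; S=-1+-4301/4359·τ+10880/1453·τ²+-23951/8718·τ³=819/23248

  seg 0: a=3 b=14251/4359 c=0 d=-474/1453
  seg 1: a=4 b=-24143/4359 c=-4266/1453 d=15146/4359
  seg 2: a=-1 b=-4301/4359 c=10880/1453 d=-23951/8718
  seg 3: a=5 b=-17447/4359 c=-13071/1453 d=21788/4359
  seg 4: a=-3 b=-30509/4359 c=8717/1453 d=-8717/8718
S(9/2) = 819/23248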